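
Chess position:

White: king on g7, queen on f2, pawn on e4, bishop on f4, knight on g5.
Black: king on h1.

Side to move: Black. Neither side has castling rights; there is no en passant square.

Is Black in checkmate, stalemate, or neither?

Black to move; black king on h1.
In check: no.
King squares — g1: attacked by Qf2; g2: attacked by Qf2; h2: attacked by Qf2.
Legal moves for Black: none.
Not in check and no legal moves → stalemate.

stalemate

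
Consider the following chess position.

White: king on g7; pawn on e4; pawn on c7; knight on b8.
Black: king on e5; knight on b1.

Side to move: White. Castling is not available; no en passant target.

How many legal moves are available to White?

White to move; king on g7.
In check: no.
Legal moves: Nd7+, Nc6+, Na6, Kh8, Kg8, Kf8, Kh7, Kf7, Kh6, Kg6, c8=Q, c8=R, c8=B, c8=N.
Count: 14.

14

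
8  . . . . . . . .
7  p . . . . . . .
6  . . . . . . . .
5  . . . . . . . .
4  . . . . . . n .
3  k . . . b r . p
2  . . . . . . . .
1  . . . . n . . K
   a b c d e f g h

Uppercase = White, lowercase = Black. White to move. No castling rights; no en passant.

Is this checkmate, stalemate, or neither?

stalemate

White to move; white king on h1.
In check: no.
King squares — g1: attacked by Be3; g2: attacked by Ne1; h2: attacked by Ng4.
Legal moves for White: none.
Not in check and no legal moves → stalemate.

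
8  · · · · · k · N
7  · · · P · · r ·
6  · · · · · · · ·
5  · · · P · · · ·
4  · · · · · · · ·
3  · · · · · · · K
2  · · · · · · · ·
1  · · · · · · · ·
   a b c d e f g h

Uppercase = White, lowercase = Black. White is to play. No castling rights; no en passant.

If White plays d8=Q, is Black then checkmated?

After d8=Q: black king on f8; in check: yes, from the white queen on d8.
King squares — e7: attacked by Qd8; f7: attacked by Nh8; g7: own rook; e8: attacked by Qd8; g8: attacked by Qd8.
Black has no legal moves → checkmate.

yes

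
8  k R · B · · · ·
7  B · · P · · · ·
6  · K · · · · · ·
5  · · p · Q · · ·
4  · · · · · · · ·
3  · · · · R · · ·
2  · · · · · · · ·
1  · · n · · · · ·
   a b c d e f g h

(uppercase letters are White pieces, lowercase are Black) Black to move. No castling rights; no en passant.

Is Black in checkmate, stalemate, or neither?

Black to move; black king on a8.
In check: yes, from the white rook on b8.
King squares — a7: attacked by Kb6; b7: attacked by Kb6; b8: attacked by Qe5.
Legal moves for Black: none.
In check with no legal moves → checkmate.

checkmate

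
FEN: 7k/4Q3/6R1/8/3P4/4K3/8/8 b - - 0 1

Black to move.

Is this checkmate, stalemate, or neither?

stalemate

Black to move; black king on h8.
In check: no.
King squares — g7: attacked by Rg6; h7: attacked by Qe7; g8: attacked by Rg6.
Legal moves for Black: none.
Not in check and no legal moves → stalemate.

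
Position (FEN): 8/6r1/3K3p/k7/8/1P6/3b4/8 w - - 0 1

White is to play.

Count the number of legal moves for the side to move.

White to move; king on d6.
In check: no.
Legal moves: Ke6, Kc6, Ke5, Kd5, Kc5, b4+.
Count: 6.

6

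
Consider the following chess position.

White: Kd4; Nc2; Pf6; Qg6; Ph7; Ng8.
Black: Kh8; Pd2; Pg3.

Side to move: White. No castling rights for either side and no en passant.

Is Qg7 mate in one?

yes

After Qg7: black king on h8; in check: yes, from the white queen on g7.
King squares — g7: attacked by Pf6; h7: attacked by Qg7; g8: attacked by Qg7.
Black has no legal moves → checkmate.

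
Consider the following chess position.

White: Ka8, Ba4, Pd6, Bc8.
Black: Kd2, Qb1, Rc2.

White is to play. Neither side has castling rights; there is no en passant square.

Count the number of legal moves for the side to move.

White to move; king on a8.
In check: no.
Legal moves: Bcd7, Bb7, Be6, Ba6, Bf5, Bg4, Bh3, Ka7, Be8, Bad7, Bc6, Bb5, Bb3, Bxc2, d7.
Count: 15.

15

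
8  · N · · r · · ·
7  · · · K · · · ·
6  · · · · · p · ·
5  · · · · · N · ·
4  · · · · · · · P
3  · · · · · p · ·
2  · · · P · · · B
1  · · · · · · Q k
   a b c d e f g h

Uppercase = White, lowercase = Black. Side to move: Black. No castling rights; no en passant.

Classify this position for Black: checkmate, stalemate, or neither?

Black to move; black king on h1.
In check: yes, from the white queen on g1.
King squares — g1: attacked by Bh2; g2: attacked by Qg1; h2: attacked by Qg1.
Legal moves for Black: none.
In check with no legal moves → checkmate.

checkmate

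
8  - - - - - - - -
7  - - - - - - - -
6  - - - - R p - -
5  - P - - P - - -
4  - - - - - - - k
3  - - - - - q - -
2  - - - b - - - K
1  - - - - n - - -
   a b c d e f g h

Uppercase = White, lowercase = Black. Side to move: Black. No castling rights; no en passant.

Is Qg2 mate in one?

After Qg2: white king on h2; in check: yes, from the black queen on g2.
King squares — g1: attacked by Qg2; h1: attacked by Qg2; g2: attacked by Ne1; g3: attacked by Qg2; h3: attacked by Qg2.
White has no legal moves → checkmate.

yes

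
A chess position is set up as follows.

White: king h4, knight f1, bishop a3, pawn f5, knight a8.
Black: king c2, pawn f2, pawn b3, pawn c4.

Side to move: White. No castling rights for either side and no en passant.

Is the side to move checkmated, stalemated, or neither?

White to move; white king on h4.
In check: no.
Legal moves for White include: Nc7, Nb6, Kh5, Kg5, Kg4, Kh3, Kg3, Bf8, Be7, Bd6, Bc5, Bb4, Bb2, Bc1, Ng3, Ne3+, Nh2, Nd2, ... (list truncated; more exist).
White has legal moves and is not in check → neither.

neither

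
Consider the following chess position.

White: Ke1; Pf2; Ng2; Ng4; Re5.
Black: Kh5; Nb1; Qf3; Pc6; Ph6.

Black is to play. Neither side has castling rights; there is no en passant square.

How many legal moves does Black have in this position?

3

Black to move; king on h5.
In check: yes, from the white rook on e5.
Legal moves: Kg6, Kxg4, Qf5.
Count: 3.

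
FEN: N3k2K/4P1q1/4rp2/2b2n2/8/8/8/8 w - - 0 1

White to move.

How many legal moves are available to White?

White to move; king on h8.
In check: yes, from the black queen on g7.
Legal moves: none.
Count: 0.

0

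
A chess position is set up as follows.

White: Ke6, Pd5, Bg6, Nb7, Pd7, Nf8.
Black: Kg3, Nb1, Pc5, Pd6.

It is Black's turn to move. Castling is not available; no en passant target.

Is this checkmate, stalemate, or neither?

neither

Black to move; black king on g3.
In check: no.
Legal moves for Black: Kh4, Kg4, Kf4, Kh3, Kf3, Kh2, Kg2, Kf2, Nc3, Na3, Nd2, c4.
Black has 12 legal moves and is not in check → neither.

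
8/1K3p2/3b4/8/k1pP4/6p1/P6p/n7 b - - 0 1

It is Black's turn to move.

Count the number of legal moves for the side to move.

Black to move; king on a4.
In check: no.
Legal moves: Bf8, Bb8, Be7, Bc7, Be5, Bc5, Bf4, Bb4, Ba3, Kb5, Ka5, Kb4, Ka3, Nb3, Nc2, f6, c3, g2, h1=Q+, h1=R, h1=B+, h1=N, f5.
Count: 23.

23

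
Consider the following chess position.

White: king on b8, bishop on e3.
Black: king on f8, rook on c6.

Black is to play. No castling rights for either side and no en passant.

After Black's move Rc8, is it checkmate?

no

After Rc8: white king on b8; in check: yes, from the black rook on c8.
White has 3 legal replies: Kxc8, Kb7, Ka7.
In check but a legal move exists → not checkmate.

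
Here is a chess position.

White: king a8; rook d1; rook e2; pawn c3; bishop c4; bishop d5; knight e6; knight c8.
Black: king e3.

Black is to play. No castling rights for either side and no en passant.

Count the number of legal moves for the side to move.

Black to move; king on e3.
In check: yes, from the white rook on e2.
Legal moves: none.
Count: 0.

0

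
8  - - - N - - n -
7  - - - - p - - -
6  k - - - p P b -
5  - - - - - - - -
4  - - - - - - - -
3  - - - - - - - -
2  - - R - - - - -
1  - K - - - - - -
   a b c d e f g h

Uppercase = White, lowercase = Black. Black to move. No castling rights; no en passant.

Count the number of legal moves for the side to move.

16

Black to move; king on a6.
In check: no.
Legal moves: Nh6, Nxf6, Be8, Bh7, Bf7, Bh5, Bf5, Be4, Bd3, Bxc2+, Ka7, Kb6, Kb5, Ka5, exf6, e5.
Count: 16.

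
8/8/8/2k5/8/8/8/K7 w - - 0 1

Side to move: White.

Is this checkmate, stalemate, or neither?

White to move; white king on a1.
In check: no.
Legal moves for White: Kb2, Ka2, Kb1.
White has 3 legal moves and is not in check → neither.

neither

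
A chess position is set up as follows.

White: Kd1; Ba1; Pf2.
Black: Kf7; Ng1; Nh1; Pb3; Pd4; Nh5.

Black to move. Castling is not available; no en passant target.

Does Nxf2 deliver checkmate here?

no

After Nxf2: white king on d1; in check: yes, from the black knight on f2.
White has 3 legal replies: Kd2, Ke1, Kc1.
In check but a legal move exists → not checkmate.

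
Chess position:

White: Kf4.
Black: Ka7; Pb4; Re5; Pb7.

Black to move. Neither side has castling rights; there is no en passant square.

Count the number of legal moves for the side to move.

21

Black to move; king on a7.
In check: no.
Legal moves: Kb8, Ka8, Kb6, Ka6, Re8, Re7, Re6, Rh5, Rg5, Rf5+, Rd5, Rc5, Rb5, Ra5, Re4+, Re3, Re2, Re1, b6, b3, b5.
Count: 21.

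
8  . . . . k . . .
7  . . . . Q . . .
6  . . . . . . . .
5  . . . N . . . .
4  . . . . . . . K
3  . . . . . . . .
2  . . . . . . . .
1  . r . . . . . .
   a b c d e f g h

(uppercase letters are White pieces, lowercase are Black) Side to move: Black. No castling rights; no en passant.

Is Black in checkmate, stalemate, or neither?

Black to move; black king on e8.
In check: yes, from the white queen on e7.
King squares — d7: attacked by Qe7; e7: attacked by Nd5; f7: attacked by Qe7; d8: attacked by Qe7; f8: attacked by Qe7.
Legal moves for Black: none.
In check with no legal moves → checkmate.

checkmate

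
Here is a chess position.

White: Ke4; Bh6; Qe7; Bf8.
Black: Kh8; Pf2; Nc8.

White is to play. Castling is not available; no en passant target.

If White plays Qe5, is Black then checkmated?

After Qe5: black king on h8; in check: yes, from the white queen on e5.
Black has 2 legal replies: Kg8, Kh7.
In check but a legal move exists → not checkmate.

no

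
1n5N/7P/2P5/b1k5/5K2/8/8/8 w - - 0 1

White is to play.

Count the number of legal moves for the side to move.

White to move; king on f4.
In check: no.
Legal moves: Nf7, Ng6, Kg5, Kf5, Ke5, Kg4, Ke4, Kg3, Kf3, Ke3, c7.
Count: 11.

11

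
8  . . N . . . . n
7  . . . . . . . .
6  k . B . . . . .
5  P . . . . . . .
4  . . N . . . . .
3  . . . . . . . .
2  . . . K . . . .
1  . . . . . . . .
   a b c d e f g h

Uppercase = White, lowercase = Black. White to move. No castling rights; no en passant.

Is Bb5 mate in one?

no

After Bb5: black king on a6; in check: yes, from the white bishop on b5.
Black has 2 legal replies: Kb7, Kxb5.
In check but a legal move exists → not checkmate.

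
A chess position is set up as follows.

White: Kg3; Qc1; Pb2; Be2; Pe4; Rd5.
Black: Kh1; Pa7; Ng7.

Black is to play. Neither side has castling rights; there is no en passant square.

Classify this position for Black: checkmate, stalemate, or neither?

Black to move; black king on h1.
In check: yes, from the white queen on c1.
King squares — g1: attacked by Qc1; g2: attacked by Kg3; h2: attacked by Kg3.
Legal moves for Black: none.
In check with no legal moves → checkmate.

checkmate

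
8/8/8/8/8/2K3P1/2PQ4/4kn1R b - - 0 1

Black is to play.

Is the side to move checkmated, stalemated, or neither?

checkmate

Black to move; black king on e1.
In check: yes, from the white queen on d2.
King squares — d1: attacked by Qd2; f1: own knight; d2: attacked by Kc3; e2: attacked by Qd2; f2: attacked by Qd2.
Legal moves for Black: none.
In check with no legal moves → checkmate.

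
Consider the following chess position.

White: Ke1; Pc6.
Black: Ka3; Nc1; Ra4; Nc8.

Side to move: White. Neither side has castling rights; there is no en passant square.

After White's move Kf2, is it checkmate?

no

After Kf2: black king on a3; in check: no.
Black is not in check, so this cannot be checkmate.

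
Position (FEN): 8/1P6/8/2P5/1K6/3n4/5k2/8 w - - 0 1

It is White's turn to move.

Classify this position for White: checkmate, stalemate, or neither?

neither

White to move; white king on b4.
In check: yes, from the black knight on d3.
King squares — a3: available; b3: available; c3: available; a4: available; c4: available; a5: available; b5: available; c5: own pawn.
Legal moves for White: Kb5, Ka5, Kc4, Ka4, Kc3, Kb3, Ka3.
White is in check but has 7 legal moves → neither.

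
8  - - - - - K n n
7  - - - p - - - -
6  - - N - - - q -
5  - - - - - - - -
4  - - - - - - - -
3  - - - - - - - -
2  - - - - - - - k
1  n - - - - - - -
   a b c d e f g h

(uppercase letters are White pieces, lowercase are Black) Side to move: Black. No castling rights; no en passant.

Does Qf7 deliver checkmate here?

yes

After Qf7: white king on f8; in check: yes, from the black queen on f7.
King squares — e7: attacked by Qf7; f7: attacked by Nh8; g7: attacked by Qf7; e8: attacked by Qf7; g8: attacked by Qf7.
White has no legal moves → checkmate.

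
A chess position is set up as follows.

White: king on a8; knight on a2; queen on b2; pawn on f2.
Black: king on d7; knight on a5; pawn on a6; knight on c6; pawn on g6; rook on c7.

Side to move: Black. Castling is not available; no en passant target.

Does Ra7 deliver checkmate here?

After Ra7: white king on a8; in check: yes, from the black rook on a7.
King squares — a7: attacked by Nc6; b7: attacked by Na5; b8: attacked by Nc6.
White has no legal moves → checkmate.

yes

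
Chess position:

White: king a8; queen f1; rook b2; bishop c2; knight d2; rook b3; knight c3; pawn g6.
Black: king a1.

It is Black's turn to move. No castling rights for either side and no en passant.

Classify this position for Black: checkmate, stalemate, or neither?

checkmate

Black to move; black king on a1.
In check: yes, from the white queen on f1.
King squares — b1: attacked by Qf1; a2: attacked by Rb2; b2: attacked by Rb3.
Legal moves for Black: none.
In check with no legal moves → checkmate.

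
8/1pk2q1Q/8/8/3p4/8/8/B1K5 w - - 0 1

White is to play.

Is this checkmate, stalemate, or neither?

neither

White to move; white king on c1.
In check: no.
Legal moves for White include: Qh8, Qg8, Qg7, Qxf7+, Qh6, Qg6, Qh5, Qf5, Qh4, Qe4, Qh3, Qd3, Qh2+, Qc2+, Qh1, Qb1, Kd2, Kc2, ... (list truncated; more exist).
White has legal moves and is not in check → neither.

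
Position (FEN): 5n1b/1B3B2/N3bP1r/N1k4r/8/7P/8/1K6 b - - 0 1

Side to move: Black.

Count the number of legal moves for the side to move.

Black to move; king on c5.
In check: yes, from the white knight on a6.
Legal moves: Kd6, Kb6, Kb5, Kd4.
Count: 4.

4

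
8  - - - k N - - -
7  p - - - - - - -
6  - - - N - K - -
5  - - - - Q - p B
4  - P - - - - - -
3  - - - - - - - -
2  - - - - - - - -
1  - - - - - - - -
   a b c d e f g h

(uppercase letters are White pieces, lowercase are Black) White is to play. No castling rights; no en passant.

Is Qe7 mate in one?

yes

After Qe7: black king on d8; in check: yes, from the white queen on e7.
King squares — c7: attacked by Qe7; d7: attacked by Qe7; e7: attacked by Kf6; c8: attacked by Nd6; e8: attacked by Bh5.
Black has no legal moves → checkmate.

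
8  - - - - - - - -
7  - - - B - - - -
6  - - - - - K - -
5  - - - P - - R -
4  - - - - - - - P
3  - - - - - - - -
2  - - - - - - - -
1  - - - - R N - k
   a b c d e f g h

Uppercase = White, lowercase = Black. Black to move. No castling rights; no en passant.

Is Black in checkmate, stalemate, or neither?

stalemate

Black to move; black king on h1.
In check: no.
King squares — g1: attacked by Rg5; g2: attacked by Rg5; h2: attacked by Nf1.
Legal moves for Black: none.
Not in check and no legal moves → stalemate.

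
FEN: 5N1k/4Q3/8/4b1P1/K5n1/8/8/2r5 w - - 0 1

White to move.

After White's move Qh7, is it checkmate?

yes

After Qh7: black king on h8; in check: yes, from the white queen on h7.
King squares — g7: attacked by Qh7; h7: attacked by Nf8; g8: attacked by Qh7.
Black has no legal moves → checkmate.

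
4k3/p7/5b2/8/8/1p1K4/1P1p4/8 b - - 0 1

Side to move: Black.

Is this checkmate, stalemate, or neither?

neither

Black to move; black king on e8.
In check: no.
Legal moves for Black include: Kf8, Kd8, Kf7, Ke7, Kd7, Bh8, Bd8, Bg7, Be7, Bg5, Be5, Bh4, Bd4, Bc3, Bxb2, a6, d1=Q+, d1=R+, ... (list truncated; more exist).
Black has legal moves and is not in check → neither.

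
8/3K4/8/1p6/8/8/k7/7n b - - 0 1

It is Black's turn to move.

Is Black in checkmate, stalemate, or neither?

Black to move; black king on a2.
In check: no.
Legal moves for Black: Kb3, Ka3, Kb2, Kb1, Ka1, Ng3, Nf2, b4.
Black has 8 legal moves and is not in check → neither.

neither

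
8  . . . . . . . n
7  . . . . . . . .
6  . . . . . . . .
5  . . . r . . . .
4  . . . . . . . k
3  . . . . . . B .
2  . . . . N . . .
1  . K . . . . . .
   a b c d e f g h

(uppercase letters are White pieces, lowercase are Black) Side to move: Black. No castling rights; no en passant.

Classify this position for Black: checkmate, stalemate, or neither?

neither

Black to move; black king on h4.
In check: yes, from the white bishop on g3.
Legal moves for Black: Kh5, Kg5, Kg4, Kh3.
Black is in check but has 4 legal moves → neither.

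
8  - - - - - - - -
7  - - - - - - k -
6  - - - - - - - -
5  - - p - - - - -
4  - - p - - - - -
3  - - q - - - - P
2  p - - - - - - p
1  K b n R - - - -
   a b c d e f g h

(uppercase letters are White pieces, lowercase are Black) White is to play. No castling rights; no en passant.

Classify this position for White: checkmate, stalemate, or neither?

White to move; white king on a1.
In check: yes, from the black queen on c3.
King squares — b1: attacked by Pa2; a2: attacked by Bb1; b2: attacked by Qc3.
Legal moves for White: none.
In check with no legal moves → checkmate.

checkmate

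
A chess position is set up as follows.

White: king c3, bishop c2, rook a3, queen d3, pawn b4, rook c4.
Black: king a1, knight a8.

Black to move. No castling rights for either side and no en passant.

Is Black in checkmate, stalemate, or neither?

checkmate

Black to move; black king on a1.
In check: yes, from the white rook on a3.
King squares — b1: attacked by Bc2; a2: attacked by Ra3; b2: attacked by Kc3.
Legal moves for Black: none.
In check with no legal moves → checkmate.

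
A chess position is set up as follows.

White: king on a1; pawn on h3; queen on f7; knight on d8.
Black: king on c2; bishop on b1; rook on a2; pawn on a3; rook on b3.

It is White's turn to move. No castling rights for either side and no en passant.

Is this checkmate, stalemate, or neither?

White to move; white king on a1.
In check: yes, from the black rook on a2.
King squares — b1: attacked by Kc2; a2: attacked by Bb1; b2: attacked by Ra2.
Legal moves for White: none.
In check with no legal moves → checkmate.

checkmate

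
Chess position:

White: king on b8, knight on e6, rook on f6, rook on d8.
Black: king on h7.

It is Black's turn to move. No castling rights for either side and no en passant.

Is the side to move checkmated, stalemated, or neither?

Black to move; black king on h7.
In check: no.
King squares — g6: attacked by Rf6; h6: attacked by Rf6; g7: attacked by Ne6; g8: attacked by Rd8; h8: attacked by Rd8.
Legal moves for Black: none.
Not in check and no legal moves → stalemate.

stalemate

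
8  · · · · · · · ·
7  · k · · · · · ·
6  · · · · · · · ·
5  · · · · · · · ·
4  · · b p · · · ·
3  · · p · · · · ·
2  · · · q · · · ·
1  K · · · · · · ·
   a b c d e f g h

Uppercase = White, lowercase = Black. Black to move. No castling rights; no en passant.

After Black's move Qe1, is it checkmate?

yes

After Qe1: white king on a1; in check: yes, from the black queen on e1.
King squares — b1: attacked by Qe1; a2: attacked by Bc4; b2: attacked by Pc3.
White has no legal moves → checkmate.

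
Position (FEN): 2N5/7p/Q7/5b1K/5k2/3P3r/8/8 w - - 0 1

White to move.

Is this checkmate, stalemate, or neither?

White to move; white king on h5.
In check: yes, from the black rook on h3.
King squares — g4: attacked by Kf4; h4: attacked by Rh3; g5: attacked by Kf4; g6: attacked by Bf5; h6: attacked by Rh3.
Legal moves for White: none.
In check with no legal moves → checkmate.

checkmate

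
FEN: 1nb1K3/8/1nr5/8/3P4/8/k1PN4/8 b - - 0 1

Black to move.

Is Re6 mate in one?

no

After Re6: white king on e8; in check: yes, from the black rook on e6.
White has 3 legal replies: Kf8, Kd8, Kf7.
In check but a legal move exists → not checkmate.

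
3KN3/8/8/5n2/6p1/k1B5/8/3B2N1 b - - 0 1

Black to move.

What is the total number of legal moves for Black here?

Black to move; king on a3.
In check: no.
Legal moves: Ng7, Ne7, Nh6, Nd6, Nh4, Nd4, Ng3, Ne3, Ka2, g3.
Count: 10.

10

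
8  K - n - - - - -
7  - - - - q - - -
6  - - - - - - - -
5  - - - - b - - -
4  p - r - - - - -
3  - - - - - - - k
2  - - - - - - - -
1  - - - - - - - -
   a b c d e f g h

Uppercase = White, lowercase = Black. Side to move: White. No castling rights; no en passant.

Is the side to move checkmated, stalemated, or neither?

stalemate

White to move; white king on a8.
In check: no.
King squares — a7: attacked by Qe7; b7: attacked by Qe7; b8: attacked by Be5.
Legal moves for White: none.
Not in check and no legal moves → stalemate.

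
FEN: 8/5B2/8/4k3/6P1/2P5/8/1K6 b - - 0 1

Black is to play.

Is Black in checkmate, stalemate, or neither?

Black to move; black king on e5.
In check: no.
Legal moves for Black: Kf6, Kd6, Kf4, Ke4.
Black has 4 legal moves and is not in check → neither.

neither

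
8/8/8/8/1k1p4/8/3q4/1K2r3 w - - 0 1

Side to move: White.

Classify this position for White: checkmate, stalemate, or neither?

checkmate

White to move; white king on b1.
In check: yes, from the black rook on e1.
King squares — a1: attacked by Re1; c1: attacked by Re1; a2: attacked by Qd2; b2: attacked by Qd2; c2: attacked by Qd2.
Legal moves for White: none.
In check with no legal moves → checkmate.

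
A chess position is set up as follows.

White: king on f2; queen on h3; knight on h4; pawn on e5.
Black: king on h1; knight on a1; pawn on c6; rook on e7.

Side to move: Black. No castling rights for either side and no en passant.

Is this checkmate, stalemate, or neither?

checkmate

Black to move; black king on h1.
In check: yes, from the white queen on h3.
King squares — g1: attacked by Kf2; g2: attacked by Kf2; h2: attacked by Qh3.
Legal moves for Black: none.
In check with no legal moves → checkmate.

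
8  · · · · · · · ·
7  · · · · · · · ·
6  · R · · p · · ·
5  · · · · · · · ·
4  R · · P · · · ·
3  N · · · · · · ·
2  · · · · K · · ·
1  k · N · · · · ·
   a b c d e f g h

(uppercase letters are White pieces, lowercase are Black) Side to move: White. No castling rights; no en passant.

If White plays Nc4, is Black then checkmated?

After Nc4: black king on a1; in check: yes, from the white rook on a4.
King squares — b1: attacked by Rb6; a2: attacked by Nc1; b2: attacked by Nc4.
Black has no legal moves → checkmate.

yes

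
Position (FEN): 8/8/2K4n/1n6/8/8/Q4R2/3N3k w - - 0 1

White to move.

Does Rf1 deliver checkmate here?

After Rf1: black king on h1; in check: yes, from the white rook on f1.
King squares — g1: attacked by Rf1; g2: attacked by Qa2; h2: attacked by Qa2.
Black has no legal moves → checkmate.

yes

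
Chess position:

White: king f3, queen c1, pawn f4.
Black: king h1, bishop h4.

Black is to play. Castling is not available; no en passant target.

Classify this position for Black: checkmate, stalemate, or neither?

neither

Black to move; black king on h1.
In check: yes, from the white queen on c1.
King squares — g1: attacked by Qc1; g2: attacked by Kf3; h2: available.
Legal moves for Black: Kh2, Be1.
Black is in check but has 2 legal moves → neither.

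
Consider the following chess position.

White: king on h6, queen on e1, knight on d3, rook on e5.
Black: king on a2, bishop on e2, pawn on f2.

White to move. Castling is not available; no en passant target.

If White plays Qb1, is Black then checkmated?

no

After Qb1: black king on a2; in check: yes, from the white queen on b1.
Black has 2 legal replies: Ka3, Kxb1.
In check but a legal move exists → not checkmate.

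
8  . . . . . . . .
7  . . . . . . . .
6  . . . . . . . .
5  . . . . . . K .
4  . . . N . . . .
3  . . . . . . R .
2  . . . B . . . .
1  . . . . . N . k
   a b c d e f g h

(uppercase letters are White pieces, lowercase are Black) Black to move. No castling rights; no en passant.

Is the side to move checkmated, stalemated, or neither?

Black to move; black king on h1.
In check: no.
King squares — g1: attacked by Rg3; g2: attacked by Rg3; h2: attacked by Nf1.
Legal moves for Black: none.
Not in check and no legal moves → stalemate.

stalemate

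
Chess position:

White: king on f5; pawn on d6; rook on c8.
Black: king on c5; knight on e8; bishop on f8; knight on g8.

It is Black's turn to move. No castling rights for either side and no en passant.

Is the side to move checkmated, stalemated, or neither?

neither

Black to move; black king on c5.
In check: yes, from the white rook on c8.
Legal moves for Black: Kxd6, Kb6, Kd5, Kb5, Kd4, Kb4, Nc7.
Black is in check but has 7 legal moves → neither.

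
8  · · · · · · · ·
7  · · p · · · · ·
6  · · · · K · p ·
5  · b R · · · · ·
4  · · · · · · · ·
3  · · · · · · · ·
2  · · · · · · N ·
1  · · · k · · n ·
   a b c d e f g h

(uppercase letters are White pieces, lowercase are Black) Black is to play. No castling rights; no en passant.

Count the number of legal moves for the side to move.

Black to move; king on d1.
In check: no.
Legal moves: Be8, Bd7+, Bc6, Ba6, Bc4+, Ba4, Bd3, Be2, Bf1, Nh3, Nf3, Ne2, Ke2, Kd2, c6, g5.
Count: 16.

16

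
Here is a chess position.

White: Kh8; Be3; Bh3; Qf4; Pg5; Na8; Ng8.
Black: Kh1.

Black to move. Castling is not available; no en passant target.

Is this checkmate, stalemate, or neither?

Black to move; black king on h1.
In check: no.
King squares — g1: attacked by Be3; g2: attacked by Bh3; h2: attacked by Qf4.
Legal moves for Black: none.
Not in check and no legal moves → stalemate.

stalemate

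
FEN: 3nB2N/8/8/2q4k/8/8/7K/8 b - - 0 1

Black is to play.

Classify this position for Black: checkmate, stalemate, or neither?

Black to move; black king on h5.
In check: yes, from the white bishop on e8.
King squares — g4: available; h4: available; g5: available; g6: attacked by Be8; h6: available.
Legal moves for Black: Kh6, Kg5, Kh4, Kg4, Nf7.
Black is in check but has 5 legal moves → neither.

neither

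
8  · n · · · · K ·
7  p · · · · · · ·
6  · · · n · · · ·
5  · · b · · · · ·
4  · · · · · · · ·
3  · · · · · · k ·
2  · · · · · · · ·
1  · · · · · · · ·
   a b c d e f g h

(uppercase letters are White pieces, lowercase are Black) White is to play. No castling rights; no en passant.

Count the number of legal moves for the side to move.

4

White to move; king on g8.
In check: no.
Legal moves: Kh8, Kf8, Kh7, Kg7.
Count: 4.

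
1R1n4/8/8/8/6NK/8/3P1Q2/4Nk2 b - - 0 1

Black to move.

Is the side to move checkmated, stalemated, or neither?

checkmate

Black to move; black king on f1.
In check: yes, from the white queen on f2.
King squares — e1: attacked by Qf2; g1: attacked by Qf2; e2: attacked by Qf2; f2: attacked by Ng4; g2: attacked by Ne1.
Legal moves for Black: none.
In check with no legal moves → checkmate.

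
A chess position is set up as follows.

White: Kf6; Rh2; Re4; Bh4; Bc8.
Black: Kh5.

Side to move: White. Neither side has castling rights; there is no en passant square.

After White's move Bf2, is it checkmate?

yes

After Bf2: black king on h5; in check: yes, from the white rook on h2.
King squares — g4: attacked by Re4; h4: attacked by Bf2; g5: attacked by Kf6; g6: attacked by Kf6; h6: attacked by Rh2.
Black has no legal moves → checkmate.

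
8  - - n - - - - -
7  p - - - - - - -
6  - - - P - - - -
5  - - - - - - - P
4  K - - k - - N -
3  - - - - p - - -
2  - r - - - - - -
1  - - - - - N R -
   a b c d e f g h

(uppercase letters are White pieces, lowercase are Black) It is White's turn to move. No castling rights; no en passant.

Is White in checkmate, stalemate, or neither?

White to move; white king on a4.
In check: no.
Legal moves for White: Nh6, Nf6, Ne5, Ngxe3, Ngh2, Nf2, Ka5, Ka3, Rg3, Rg2, Rh1, Ng3, Nfxe3, Nfh2, Nd2, d7, h6.
White has 17 legal moves and is not in check → neither.

neither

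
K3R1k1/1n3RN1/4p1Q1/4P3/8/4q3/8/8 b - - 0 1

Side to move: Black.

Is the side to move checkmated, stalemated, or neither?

checkmate

Black to move; black king on g8.
In check: yes, from the white rook on e8.
King squares — f7: attacked by Qg6; g7: attacked by Qg6; h7: attacked by Qg6; f8: attacked by Rf7; h8: attacked by Re8.
Legal moves for Black: none.
In check with no legal moves → checkmate.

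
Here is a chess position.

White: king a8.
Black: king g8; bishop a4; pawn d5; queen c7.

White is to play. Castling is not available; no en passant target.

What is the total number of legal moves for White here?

White to move; king on a8.
In check: no.
Legal moves: none.
Count: 0.

0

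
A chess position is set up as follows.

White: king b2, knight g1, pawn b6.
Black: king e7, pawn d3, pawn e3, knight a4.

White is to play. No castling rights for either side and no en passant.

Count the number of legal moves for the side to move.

White to move; king on b2.
In check: yes, from the black knight on a4.
Legal moves: Kb3, Ka3, Ka2, Kc1, Kb1, Ka1.
Count: 6.

6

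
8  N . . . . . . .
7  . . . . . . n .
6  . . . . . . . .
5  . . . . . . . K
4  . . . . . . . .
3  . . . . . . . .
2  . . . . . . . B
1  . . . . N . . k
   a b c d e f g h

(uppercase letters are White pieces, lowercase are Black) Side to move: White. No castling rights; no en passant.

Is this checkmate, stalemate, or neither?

neither

White to move; white king on h5.
In check: yes, from the black knight on g7.
Legal moves for White: Kh6, Kg6, Kg5, Kh4, Kg4.
White is in check but has 5 legal moves → neither.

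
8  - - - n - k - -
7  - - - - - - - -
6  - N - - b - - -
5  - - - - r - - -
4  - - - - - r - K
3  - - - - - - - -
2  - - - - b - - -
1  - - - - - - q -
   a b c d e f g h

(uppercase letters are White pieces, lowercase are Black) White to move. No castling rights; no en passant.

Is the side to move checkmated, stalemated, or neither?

White to move; white king on h4.
In check: yes, from the black rook on f4.
King squares — g3: attacked by Qg1; h3: attacked by Be6; g4: attacked by Qg1; g5: attacked by Qg1; h5: attacked by Be2.
Legal moves for White: none.
In check with no legal moves → checkmate.

checkmate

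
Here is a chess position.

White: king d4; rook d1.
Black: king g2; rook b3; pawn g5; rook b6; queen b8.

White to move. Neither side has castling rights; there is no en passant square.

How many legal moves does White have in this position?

White to move; king on d4.
In check: no.
Legal moves: Kd5, Kc5, Ke4, Kc4, Rd3, Rd2+, Rh1, Rg1+, Rf1, Re1, Rc1, Rb1, Ra1.
Count: 13.

13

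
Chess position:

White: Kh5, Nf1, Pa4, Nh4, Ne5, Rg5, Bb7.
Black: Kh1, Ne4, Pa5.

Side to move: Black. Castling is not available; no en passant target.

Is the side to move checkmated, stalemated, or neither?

Black to move; black king on h1.
In check: no.
King squares — g1: attacked by Rg5; g2: attacked by Nh4; h2: attacked by Nf1.
Legal moves for Black: none.
Not in check and no legal moves → stalemate.

stalemate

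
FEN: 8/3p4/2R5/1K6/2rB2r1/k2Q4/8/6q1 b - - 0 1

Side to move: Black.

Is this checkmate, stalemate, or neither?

neither

Black to move; black king on a3.
In check: yes, from the white queen on d3.
King squares — a2: available; b2: attacked by Bd4; b3: attacked by Qd3; a4: attacked by Kb5; b4: attacked by Kb5.
Legal moves for Black: Ka2, Rc3.
Black is in check but has 2 legal moves → neither.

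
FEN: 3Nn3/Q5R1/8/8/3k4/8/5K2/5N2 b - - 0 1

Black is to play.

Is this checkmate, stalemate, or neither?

neither

Black to move; black king on d4.
In check: yes, from the white queen on a7.
Legal moves for Black: Ke5, Kd5, Ke4, Kc4, Kd3, Kc3.
Black is in check but has 6 legal moves → neither.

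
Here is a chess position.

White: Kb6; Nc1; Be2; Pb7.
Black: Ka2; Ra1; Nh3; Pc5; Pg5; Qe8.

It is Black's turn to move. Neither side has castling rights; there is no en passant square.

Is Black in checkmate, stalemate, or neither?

neither

Black to move; black king on a2.
In check: yes, from the white knight on c1.
King squares — a1: own rook; b1: available; b2: available; a3: available; b3: attacked by Nc1.
Legal moves for Black: Ka3, Kb2, Kb1, Rxc1.
Black is in check but has 4 legal moves → neither.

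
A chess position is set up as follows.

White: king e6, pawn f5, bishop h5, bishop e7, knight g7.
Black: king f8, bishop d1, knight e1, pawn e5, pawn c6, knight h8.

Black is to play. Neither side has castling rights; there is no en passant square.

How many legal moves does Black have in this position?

2

Black to move; king on f8.
In check: yes, from the white bishop on e7.
Legal moves: Kg8, Kxg7.
Count: 2.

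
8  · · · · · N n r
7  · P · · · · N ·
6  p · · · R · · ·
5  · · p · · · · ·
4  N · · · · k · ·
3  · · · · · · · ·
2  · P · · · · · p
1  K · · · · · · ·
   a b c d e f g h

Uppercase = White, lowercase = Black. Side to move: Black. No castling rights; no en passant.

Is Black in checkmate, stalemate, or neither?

neither

Black to move; black king on f4.
In check: no.
Legal moves for Black: Rh7, Rh6, Rh5, Rh4, Rh3, Ne7, Nh6, Nf6, Kg5, Kg4, Kg3, Kf3, a5, c4, h1=Q+, h1=R+, h1=B, h1=N.
Black has 18 legal moves and is not in check → neither.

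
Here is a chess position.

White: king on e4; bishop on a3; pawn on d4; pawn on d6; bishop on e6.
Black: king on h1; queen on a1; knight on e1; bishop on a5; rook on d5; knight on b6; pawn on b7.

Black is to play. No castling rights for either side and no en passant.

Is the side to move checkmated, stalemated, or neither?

Black to move; black king on h1.
In check: no.
Legal moves for Black include: Nc8, Na8, Nd7, Nc4, Na4, Rxd6, Rh5, Rg5, Rf5, Re5+, Rc5, Rb5, Rxd4+, Bb4, Bc3, Bd2, Kh2, Kg2, ... (list truncated; more exist).
Black has legal moves and is not in check → neither.

neither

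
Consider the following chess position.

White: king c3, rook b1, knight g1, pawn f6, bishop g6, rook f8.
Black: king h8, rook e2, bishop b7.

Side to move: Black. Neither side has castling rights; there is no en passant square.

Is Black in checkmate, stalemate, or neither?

checkmate

Black to move; black king on h8.
In check: yes, from the white rook on f8.
King squares — g7: attacked by Pf6; h7: attacked by Bg6; g8: attacked by Rf8.
Legal moves for Black: none.
In check with no legal moves → checkmate.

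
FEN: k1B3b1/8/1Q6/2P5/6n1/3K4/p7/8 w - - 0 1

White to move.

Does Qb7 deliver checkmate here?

yes

After Qb7: black king on a8; in check: yes, from the white queen on b7.
King squares — a7: attacked by Qb7; b7: attacked by Bc8; b8: attacked by Qb7.
Black has no legal moves → checkmate.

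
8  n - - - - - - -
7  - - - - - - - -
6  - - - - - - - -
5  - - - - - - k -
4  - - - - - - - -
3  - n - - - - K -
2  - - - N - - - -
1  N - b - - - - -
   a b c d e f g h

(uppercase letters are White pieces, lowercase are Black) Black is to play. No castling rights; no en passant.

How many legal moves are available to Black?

Black to move; king on g5.
In check: no.
Legal moves: Nc7, Nb6, Kh6, Kg6, Kf6, Kh5, Kf5, Nc5, Na5, Nd4, Nxd2, Nxa1, Ba3, Bxd2, Bb2.
Count: 15.

15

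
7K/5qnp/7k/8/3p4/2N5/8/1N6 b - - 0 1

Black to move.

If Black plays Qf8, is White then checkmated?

yes

After Qf8: white king on h8; in check: yes, from the black queen on f8.
King squares — g7: attacked by Kh6; h7: attacked by Kh6; g8: attacked by Qf8.
White has no legal moves → checkmate.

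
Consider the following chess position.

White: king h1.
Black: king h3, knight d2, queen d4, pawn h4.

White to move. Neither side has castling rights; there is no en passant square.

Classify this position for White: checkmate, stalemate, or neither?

stalemate

White to move; white king on h1.
In check: no.
King squares — g1: attacked by Qd4; g2: attacked by Kh3; h2: attacked by Kh3.
Legal moves for White: none.
Not in check and no legal moves → stalemate.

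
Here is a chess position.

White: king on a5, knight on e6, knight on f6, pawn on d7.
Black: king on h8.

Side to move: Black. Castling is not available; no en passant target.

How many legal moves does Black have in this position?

Black to move; king on h8.
In check: no.
Legal moves: none.
Count: 0.

0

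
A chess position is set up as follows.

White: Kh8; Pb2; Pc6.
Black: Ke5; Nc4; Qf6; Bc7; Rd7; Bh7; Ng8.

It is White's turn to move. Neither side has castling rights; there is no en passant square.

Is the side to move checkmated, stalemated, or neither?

checkmate

White to move; white king on h8.
In check: yes, from the black queen on f6.
King squares — g7: attacked by Qf6; h7: attacked by Rd7; g8: attacked by Bh7.
Legal moves for White: none.
In check with no legal moves → checkmate.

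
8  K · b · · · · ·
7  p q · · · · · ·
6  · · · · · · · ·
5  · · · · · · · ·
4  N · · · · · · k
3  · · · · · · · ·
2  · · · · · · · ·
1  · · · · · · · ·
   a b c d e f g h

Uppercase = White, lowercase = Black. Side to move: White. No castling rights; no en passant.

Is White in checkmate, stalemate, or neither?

checkmate

White to move; white king on a8.
In check: yes, from the black queen on b7.
King squares — a7: attacked by Qb7; b7: attacked by Bc8; b8: attacked by Qb7.
Legal moves for White: none.
In check with no legal moves → checkmate.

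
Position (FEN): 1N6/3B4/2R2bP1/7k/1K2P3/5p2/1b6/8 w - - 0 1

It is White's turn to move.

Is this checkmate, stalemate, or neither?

White to move; white king on b4.
In check: no.
Legal moves for White include: Na6, Be8, Bc8, Be6, Bf5, Bg4+, Bh3, Rc8, Rc7, Rxf6, Re6, Rd6, Rb6, Ra6, Rc5+, Rc4, Rc3, Rc2, ... (list truncated; more exist).
White has legal moves and is not in check → neither.

neither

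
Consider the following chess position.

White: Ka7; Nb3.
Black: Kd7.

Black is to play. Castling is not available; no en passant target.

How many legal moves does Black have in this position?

Black to move; king on d7.
In check: no.
Legal moves: Ke8, Kd8, Kc8, Ke7, Kc7, Ke6, Kd6, Kc6.
Count: 8.

8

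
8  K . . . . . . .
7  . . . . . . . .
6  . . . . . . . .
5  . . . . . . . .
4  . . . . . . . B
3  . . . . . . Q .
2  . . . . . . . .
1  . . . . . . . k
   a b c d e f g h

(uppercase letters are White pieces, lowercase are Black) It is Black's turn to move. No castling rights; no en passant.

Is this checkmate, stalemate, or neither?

Black to move; black king on h1.
In check: no.
King squares — g1: attacked by Qg3; g2: attacked by Qg3; h2: attacked by Qg3.
Legal moves for Black: none.
Not in check and no legal moves → stalemate.

stalemate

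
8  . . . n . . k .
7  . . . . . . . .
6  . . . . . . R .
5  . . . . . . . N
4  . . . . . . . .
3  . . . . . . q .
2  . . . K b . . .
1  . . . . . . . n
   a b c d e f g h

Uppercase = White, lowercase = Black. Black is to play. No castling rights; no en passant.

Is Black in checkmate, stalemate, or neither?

neither

Black to move; black king on g8.
In check: yes, from the white rook on g6.
King squares — f7: available; g7: attacked by Nh5; h7: available; f8: available; h8: available.
Legal moves for Black: Kh8, Kf8, Kh7, Kf7, Qxg6.
Black is in check but has 5 legal moves → neither.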